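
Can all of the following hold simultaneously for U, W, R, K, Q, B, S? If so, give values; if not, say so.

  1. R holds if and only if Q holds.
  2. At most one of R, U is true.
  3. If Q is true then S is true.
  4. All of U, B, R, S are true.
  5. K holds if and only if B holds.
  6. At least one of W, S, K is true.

The formula is unsatisfiable.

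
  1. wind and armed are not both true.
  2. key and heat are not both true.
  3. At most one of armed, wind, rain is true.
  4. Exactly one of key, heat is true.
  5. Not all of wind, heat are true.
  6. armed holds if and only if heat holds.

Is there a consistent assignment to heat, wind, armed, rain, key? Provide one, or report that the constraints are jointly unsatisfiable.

heat = False; wind = True; armed = False; rain = False; key = True

  (1) wind=T, armed=F — not both ✓
  (2) key=T, heat=F — not both ✓
  (3) {armed, wind, rain}: 1 true — at most one ✓
  (4) {key, heat}: 1 true — exactly one ✓
  (5) {wind, heat}: 1/2 true — not all ✓
  (6) armed=F, heat=F — same ✓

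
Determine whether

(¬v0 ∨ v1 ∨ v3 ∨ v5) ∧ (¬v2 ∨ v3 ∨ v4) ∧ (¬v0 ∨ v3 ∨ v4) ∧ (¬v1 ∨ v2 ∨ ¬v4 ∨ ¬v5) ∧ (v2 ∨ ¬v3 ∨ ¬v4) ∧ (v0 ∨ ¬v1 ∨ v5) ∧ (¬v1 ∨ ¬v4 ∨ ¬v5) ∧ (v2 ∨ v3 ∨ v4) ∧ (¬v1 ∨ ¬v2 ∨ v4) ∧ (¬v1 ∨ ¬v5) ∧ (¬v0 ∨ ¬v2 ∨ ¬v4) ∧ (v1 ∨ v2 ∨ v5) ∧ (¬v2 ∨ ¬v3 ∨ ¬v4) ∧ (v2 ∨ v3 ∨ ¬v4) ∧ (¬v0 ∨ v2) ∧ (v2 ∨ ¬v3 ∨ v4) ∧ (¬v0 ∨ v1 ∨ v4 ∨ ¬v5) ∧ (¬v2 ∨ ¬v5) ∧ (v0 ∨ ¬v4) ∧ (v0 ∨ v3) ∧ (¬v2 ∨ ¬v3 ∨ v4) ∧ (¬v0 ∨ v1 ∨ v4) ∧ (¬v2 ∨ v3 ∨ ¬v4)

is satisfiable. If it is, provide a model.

No satisfying assignment exists.

Case v0 = True:
  (¬v0 ∨ v2) forces v2 = True.
  (¬v0 ∨ ¬v2 ∨ ¬v4) forces v4 = False.
  (¬v2 ∨ v3 ∨ v4) forces v3 = True.
  Clause (¬v2 ∨ ¬v3 ∨ v4) is falsified — contradiction.
Case v0 = False:
  (v0 ∨ ¬v4) forces v4 = False.
  (v0 ∨ v3) forces v3 = True.
  (v2 ∨ ¬v3 ∨ v4) forces v2 = True.
  Clause (¬v2 ∨ ¬v3 ∨ v4) is falsified — contradiction.
Both cases fail, so the formula is unsatisfiable.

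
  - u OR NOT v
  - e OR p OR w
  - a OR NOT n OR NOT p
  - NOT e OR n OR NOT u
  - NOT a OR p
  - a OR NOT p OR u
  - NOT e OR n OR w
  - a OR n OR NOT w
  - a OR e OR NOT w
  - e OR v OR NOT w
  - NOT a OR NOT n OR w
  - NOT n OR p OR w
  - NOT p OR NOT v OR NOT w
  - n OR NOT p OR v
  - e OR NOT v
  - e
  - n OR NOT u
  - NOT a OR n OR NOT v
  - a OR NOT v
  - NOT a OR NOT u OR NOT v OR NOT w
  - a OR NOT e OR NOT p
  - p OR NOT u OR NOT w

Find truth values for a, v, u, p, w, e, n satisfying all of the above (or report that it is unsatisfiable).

a: False; v: False; u: False; p: False; w: True; e: True; n: True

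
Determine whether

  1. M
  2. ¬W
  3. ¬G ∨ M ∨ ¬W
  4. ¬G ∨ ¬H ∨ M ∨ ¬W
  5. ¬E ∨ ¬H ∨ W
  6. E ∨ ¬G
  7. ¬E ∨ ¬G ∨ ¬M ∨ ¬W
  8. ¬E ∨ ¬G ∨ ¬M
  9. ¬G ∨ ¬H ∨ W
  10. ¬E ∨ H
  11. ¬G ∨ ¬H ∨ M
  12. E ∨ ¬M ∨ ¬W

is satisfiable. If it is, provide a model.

G = False, H = True, E = False, M = True, W = False

Unit clause (M) forces M = True.
Unit clause (¬W) forces W = False.
Try G = True:
  (E ∨ ¬G) forces E = True.
  clause (¬E ∨ ¬G ∨ ¬M) is falsified — backtrack.
So G = False.
Set H = True.
  then (¬E ∨ ¬H ∨ W) forces E = False.
All clauses satisfied.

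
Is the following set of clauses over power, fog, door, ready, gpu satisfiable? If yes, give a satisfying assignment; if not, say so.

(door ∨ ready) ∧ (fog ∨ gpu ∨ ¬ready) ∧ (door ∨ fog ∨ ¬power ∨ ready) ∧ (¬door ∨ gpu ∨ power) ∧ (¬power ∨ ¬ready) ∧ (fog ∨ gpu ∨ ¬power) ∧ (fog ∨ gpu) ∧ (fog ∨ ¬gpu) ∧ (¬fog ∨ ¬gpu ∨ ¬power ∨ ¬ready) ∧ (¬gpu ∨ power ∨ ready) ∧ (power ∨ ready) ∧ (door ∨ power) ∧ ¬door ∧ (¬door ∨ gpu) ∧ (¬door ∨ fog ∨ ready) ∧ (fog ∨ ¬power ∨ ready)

Unsatisfiable

Case door = True:
  Clause (¬door) is falsified — contradiction.
Case door = False:
  (door ∨ ready) forces ready = True.
  (¬power ∨ ¬ready) forces power = False.
  Clause (door ∨ power) is falsified — contradiction.
Both cases fail, so the formula is unsatisfiable.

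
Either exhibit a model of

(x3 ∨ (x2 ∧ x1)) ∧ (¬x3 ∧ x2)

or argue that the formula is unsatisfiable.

x1: True; x2: True; x3: False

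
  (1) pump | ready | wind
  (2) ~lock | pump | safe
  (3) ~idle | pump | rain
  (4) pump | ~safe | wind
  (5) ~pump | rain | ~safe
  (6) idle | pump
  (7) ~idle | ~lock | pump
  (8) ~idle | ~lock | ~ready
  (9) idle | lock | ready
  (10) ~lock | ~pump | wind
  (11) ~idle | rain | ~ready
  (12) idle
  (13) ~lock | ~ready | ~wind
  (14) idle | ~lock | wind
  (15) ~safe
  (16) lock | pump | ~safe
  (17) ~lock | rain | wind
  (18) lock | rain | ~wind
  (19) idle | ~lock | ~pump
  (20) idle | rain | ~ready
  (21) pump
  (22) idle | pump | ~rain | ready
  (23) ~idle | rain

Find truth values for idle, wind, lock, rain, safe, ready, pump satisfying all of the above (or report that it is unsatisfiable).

idle = True, wind = False, lock = False, rain = True, safe = False, ready = False, pump = True

Unit clause (idle) forces idle = True.
Unit clause (~safe) forces safe = False.
Unit clause (pump) forces pump = True.
In (~idle | rain) only rain is left, so rain = True.
Set wind = False.
  then (~lock | ~pump | wind) forces lock = False.
Set ready = False.
All clauses satisfied.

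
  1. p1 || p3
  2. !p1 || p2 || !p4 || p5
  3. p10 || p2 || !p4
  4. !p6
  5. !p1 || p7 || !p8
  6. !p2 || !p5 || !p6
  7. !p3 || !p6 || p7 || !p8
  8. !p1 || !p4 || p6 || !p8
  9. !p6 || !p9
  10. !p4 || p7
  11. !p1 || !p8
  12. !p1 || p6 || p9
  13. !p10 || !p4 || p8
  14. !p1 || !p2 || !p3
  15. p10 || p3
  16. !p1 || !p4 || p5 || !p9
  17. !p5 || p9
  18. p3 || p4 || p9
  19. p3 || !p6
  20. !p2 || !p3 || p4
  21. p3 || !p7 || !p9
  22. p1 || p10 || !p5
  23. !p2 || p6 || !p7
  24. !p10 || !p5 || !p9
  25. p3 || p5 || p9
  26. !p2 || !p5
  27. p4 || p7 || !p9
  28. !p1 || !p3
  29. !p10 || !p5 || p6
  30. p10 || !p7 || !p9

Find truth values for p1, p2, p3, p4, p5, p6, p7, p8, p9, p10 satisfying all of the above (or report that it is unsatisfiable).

p1: False; p2: False; p3: True; p4: False; p5: False; p6: False; p7: False; p8: True; p9: False; p10: False

Unit clause (!p6) forces p6 = False.
Set p1 = False.
  then (p1 || p3) forces p3 = True.
Try p2 = True:
  (!p2 || !p3 || p4) forces p4 = True.
  (!p4 || p7) forces p7 = True.
  clause (!p2 || p6 || !p7) is falsified — backtrack.
So p2 = False.
Set p4 = False.
Set p5 = False.
Set p7 = False.
  then (p4 || p7 || !p9) forces p9 = False.
Set p8 = True.
Set p10 = False.
All clauses satisfied.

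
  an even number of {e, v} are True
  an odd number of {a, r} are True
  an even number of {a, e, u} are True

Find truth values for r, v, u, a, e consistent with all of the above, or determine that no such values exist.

r = False, v = True, u = False, a = True, e = True

{e, v}: 2 true → even ✓
{a, r}: 1 true → odd ✓
{a, e, u}: 2 true → even ✓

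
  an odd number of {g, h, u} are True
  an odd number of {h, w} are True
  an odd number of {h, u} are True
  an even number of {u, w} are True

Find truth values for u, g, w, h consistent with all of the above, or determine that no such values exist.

u=F, g=F, w=F, h=T

{g, h, u}: 1 true → odd ✓
{h, w}: 1 true → odd ✓
{h, u}: 1 true → odd ✓
{u, w}: 0 true → even ✓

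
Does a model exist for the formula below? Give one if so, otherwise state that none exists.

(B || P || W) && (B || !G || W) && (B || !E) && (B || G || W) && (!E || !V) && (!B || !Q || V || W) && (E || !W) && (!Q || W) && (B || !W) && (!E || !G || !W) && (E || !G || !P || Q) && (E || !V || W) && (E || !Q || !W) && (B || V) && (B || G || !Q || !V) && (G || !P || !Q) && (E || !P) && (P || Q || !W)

Set P = False.
Set G = True.
Try Q = True:
  (!Q || W) forces W = True.
  (E || !W) forces E = True.
  clause (!E || !G || !W) is falsified — backtrack.
So Q = False.
  then (P || Q || !W) forces W = False.
  then (B || P || W) forces B = True.
Set V = False.
Set E = False.
All clauses satisfied.

P = False; G = True; Q = False; V = False; E = False; B = True; W = False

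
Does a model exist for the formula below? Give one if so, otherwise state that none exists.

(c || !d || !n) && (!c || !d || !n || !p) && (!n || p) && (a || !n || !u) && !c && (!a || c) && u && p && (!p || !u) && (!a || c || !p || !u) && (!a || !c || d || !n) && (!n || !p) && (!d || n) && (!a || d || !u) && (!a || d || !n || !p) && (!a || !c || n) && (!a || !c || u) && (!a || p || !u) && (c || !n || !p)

Case p = True:
  (!c) forces c = False.
  (!a || c) forces a = False.
  (u) forces u = True.
  Clause (!p || !u) is falsified — contradiction.
Case p = False:
  Clause (p) is falsified — contradiction.
Both cases fail, so the formula is unsatisfiable.

The formula is unsatisfiable.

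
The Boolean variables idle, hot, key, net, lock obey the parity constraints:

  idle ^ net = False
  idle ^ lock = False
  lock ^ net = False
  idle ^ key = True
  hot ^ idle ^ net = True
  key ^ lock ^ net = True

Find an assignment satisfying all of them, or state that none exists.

idle = False, hot = True, key = True, net = False, lock = False

idle ^ net = F ^ F = False ✓
idle ^ lock = F ^ F = False ✓
lock ^ net = F ^ F = False ✓
idle ^ key = F ^ T = True ✓
hot ^ idle ^ net = T ^ F ^ F = True ✓
key ^ lock ^ net = T ^ F ^ F = True ✓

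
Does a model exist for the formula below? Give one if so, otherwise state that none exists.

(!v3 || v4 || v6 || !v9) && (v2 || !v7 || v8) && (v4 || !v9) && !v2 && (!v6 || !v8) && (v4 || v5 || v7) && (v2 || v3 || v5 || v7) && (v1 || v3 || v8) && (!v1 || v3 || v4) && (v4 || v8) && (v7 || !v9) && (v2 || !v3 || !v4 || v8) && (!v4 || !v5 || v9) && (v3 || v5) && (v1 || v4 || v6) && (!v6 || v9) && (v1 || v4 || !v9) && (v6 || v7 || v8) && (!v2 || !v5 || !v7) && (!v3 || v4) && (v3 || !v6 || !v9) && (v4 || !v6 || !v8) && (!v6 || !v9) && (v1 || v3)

v1 = False, v2 = False, v3 = True, v4 = True, v5 = False, v6 = False, v7 = False, v8 = True, v9 = False

Unit clause (!v2) forces v2 = False.
Set v1 = False.
  then (v1 || v3) forces v3 = True.
  then (!v3 || v4) forces v4 = True.
  then (v2 || !v3 || !v4 || v8) forces v8 = True.
  then (!v6 || !v8) forces v6 = False.
Set v5 = False.
Set v7 = False.
  then (v7 || !v9) forces v9 = False.
All clauses satisfied.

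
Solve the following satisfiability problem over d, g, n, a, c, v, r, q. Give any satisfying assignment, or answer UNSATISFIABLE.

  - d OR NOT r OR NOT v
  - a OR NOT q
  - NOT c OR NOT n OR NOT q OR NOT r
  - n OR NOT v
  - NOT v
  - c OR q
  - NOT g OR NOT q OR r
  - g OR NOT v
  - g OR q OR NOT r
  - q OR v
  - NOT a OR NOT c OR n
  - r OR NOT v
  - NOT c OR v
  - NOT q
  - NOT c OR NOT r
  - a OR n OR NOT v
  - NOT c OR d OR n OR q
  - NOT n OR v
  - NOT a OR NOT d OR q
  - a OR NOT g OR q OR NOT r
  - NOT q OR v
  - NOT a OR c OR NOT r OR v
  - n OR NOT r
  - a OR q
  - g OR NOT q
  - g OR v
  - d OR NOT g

Case v = True:
  Clause (NOT v) is falsified — contradiction.
Case v = False:
  (q OR v) forces q = True.
  Clause (NOT q) is falsified — contradiction.
Both cases fail, so the formula is unsatisfiable.

Unsatisfiable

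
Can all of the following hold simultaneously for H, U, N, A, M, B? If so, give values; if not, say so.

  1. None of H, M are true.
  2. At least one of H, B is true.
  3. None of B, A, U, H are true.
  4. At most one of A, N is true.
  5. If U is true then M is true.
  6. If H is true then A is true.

Case B = True:
  Constraint (3) is violated (B=T) — contradiction.
Case B = False:
  (1) forces H = False.
  Constraint (2) is violated (H=F, B=F) — contradiction.
Both cases fail — unsatisfiable.

Unsatisfiable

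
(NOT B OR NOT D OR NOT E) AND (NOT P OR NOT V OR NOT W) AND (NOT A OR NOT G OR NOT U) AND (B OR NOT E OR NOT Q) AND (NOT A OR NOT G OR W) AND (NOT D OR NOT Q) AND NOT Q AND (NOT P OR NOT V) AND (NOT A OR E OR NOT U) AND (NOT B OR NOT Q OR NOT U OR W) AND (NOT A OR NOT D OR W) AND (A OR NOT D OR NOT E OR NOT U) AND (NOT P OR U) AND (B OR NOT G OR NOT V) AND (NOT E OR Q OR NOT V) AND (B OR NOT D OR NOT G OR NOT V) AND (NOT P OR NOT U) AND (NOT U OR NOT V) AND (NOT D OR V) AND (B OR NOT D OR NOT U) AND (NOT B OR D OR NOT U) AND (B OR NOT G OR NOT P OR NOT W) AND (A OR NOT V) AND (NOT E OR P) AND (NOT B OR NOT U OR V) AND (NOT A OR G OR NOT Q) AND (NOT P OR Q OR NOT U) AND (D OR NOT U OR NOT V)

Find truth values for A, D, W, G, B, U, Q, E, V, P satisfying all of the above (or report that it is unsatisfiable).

Unit clause (NOT Q) forces Q = False.
Set A = True.
Set D = False.
Set W = True.
Set G = True.
  then (NOT A OR NOT G OR NOT U) forces U = False.
  then (NOT P OR U) forces P = False.
  then (NOT E OR P) forces E = False.
Set B = True.
Set V = True.
All clauses satisfied.

A = True, D = False, W = True, G = True, B = True, U = False, Q = False, E = False, V = True, P = False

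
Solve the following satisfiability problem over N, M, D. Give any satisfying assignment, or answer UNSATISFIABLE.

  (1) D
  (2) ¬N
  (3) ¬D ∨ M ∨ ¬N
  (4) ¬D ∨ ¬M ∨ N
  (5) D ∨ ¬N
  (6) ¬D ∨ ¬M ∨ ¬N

N=F, M=F, D=T

Unit clause (D) forces D = True.
Unit clause (¬N) forces N = False.
In (¬D ∨ ¬M ∨ N) only ¬M is left, so M = False.
All clauses satisfied.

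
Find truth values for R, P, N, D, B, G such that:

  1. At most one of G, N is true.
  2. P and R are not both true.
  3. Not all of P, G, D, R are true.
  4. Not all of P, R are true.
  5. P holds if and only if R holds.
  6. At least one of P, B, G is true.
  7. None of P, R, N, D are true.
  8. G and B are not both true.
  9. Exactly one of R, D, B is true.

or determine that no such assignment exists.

R: False; P: False; N: False; D: False; B: True; G: False

  (1) {G, N}: 0 true — at most one ✓
  (2) P=F, R=F — not both ✓
  (3) {P, G, D, R}: 0/4 true — not all ✓
  (4) {P, R}: 0/2 true — not all ✓
  (5) P=F, R=F — same ✓
  (6) {P, B, G}: 1 true — at least one ✓
  (7) {P, R, N, D}: 0 true — none ✓
  (8) G=F, B=T — not both ✓
  (9) {R, D, B}: 1 true — exactly one ✓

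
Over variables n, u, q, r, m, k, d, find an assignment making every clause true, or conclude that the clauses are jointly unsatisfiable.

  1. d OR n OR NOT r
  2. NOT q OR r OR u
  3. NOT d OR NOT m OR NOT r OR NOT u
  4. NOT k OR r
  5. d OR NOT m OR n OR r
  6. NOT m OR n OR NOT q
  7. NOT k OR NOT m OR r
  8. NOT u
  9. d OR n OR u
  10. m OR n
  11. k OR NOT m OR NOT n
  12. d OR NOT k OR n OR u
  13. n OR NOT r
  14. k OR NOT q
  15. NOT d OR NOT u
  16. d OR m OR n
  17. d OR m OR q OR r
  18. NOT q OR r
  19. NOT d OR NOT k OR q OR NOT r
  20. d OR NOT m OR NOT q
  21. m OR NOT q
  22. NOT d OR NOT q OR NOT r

n=F; u=F; q=F; r=F; m=T; k=F; d=T

Unit clause (NOT u) forces u = False.
Set n = False.
  then (d OR n OR u) forces d = True.
  then (m OR n) forces m = True.
  then (n OR NOT r) forces r = False.
  then (NOT q OR r) forces q = False.
  then (NOT k OR r) forces k = False.
All clauses satisfied.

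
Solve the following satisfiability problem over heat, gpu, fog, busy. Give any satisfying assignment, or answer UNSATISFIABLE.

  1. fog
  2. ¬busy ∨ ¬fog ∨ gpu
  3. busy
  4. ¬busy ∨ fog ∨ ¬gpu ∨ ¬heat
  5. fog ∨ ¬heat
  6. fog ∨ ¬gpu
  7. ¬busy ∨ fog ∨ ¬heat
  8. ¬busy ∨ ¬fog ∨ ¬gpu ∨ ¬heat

heat = False, gpu = True, fog = True, busy = True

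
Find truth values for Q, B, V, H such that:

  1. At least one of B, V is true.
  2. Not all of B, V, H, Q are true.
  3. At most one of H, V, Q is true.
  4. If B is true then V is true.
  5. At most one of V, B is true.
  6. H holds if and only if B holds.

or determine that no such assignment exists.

Q = False, B = False, V = True, H = False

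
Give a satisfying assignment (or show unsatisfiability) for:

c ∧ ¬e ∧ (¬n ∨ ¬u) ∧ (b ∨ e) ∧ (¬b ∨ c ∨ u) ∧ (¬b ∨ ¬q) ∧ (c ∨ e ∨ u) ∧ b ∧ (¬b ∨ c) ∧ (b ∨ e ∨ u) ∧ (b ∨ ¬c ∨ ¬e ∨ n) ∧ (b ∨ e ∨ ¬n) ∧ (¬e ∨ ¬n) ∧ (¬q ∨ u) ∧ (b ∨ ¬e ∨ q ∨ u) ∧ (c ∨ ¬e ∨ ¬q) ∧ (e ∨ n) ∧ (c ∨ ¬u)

Unit clause (c) forces c = True.
Unit clause (¬e) forces e = False.
In (b ∨ e) only b is left, so b = True.
In (¬b ∨ ¬q) only ¬q is left, so q = False.
In (e ∨ n) only n is left, so n = True.
In (¬n ∨ ¬u) only ¬u is left, so u = False.
All clauses satisfied.

u = False, c = True, e = False, q = False, n = True, b = True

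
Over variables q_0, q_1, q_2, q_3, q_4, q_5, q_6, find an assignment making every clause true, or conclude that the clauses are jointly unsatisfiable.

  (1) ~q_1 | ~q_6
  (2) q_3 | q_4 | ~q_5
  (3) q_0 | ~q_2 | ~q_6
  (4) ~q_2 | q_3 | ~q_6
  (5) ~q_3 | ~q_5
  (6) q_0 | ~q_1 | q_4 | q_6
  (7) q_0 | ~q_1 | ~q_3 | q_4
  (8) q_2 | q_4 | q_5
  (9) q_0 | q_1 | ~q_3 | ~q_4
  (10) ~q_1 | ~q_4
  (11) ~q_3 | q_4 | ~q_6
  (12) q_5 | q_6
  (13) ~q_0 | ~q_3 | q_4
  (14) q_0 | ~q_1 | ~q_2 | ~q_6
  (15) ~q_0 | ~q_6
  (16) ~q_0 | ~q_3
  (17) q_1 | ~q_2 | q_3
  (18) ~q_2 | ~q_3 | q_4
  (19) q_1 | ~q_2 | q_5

q_0=F, q_1=F, q_2=F, q_3=F, q_4=T, q_5=F, q_6=T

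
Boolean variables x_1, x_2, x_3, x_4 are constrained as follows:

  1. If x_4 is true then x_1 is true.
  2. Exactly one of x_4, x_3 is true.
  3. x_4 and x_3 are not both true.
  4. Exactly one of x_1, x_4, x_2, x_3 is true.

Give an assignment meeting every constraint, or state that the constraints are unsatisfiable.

x_1 = False; x_2 = False; x_3 = True; x_4 = False

  (1) x_4=F ⇒ x_1: vacuous ✓
  (2) {x_4, x_3}: 1 true — exactly one ✓
  (3) x_4=F, x_3=T — not both ✓
  (4) {x_1, x_4, x_2, x_3}: 1 true — exactly one ✓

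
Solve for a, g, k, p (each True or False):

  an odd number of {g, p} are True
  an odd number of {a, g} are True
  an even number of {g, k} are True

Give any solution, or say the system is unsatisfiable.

a = False, g = True, k = True, p = False

{g, p}: 1 true → odd ✓
{a, g}: 1 true → odd ✓
{g, k}: 2 true → even ✓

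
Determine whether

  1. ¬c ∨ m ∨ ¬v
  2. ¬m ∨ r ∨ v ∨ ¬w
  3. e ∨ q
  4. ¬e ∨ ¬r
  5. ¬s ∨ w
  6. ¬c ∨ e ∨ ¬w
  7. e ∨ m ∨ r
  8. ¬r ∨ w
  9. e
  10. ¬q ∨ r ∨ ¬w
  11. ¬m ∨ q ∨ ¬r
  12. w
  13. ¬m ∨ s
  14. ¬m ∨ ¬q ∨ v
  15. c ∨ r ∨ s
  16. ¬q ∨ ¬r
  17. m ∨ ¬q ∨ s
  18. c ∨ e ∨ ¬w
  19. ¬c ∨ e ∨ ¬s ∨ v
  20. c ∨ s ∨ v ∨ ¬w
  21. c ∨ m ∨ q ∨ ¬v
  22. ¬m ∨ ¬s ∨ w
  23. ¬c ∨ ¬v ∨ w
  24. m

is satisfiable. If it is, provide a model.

Unit clause (e) forces e = True.
Unit clause (w) forces w = True.
Unit clause (m) forces m = True.
In (¬e ∨ ¬r) only ¬r is left, so r = False.
In (¬q ∨ r ∨ ¬w) only ¬q is left, so q = False.
In (¬m ∨ s) only s is left, so s = True.
In (¬m ∨ r ∨ v ∨ ¬w) only v is left, so v = True.
Set c = True.
All clauses satisfied.

m = True, c = True, v = True, s = True, r = False, e = True, w = True, q = False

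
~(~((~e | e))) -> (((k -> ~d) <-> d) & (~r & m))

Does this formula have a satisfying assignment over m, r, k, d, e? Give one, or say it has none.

m: True, r: False, k: False, d: True, e: True

  ~(~((~e | e))) -> (((k -> ~d) <-> d) & (~r & m)) = True
    ~(~((~e | e))) = True
      ~((~e | e)) = False
        ~e | e = True
          ~e = False
    ((k -> ~d) <-> d) & (~r & m) = True
      (k -> ~d) <-> d = True
        k -> ~d = True
          ~d = False
      ~r & m = True
        ~r = True
The formula evaluates to True.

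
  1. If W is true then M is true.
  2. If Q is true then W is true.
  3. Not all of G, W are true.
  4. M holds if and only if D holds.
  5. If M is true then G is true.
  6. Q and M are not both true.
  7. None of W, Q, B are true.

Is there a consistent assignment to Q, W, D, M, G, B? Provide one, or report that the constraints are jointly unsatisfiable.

Q=F, W=F, D=F, M=F, G=F, B=F

  (1) W=F ⇒ M: vacuous ✓
  (2) Q=F ⇒ W: vacuous ✓
  (3) {G, W}: 0/2 true — not all ✓
  (4) M=F, D=F — same ✓
  (5) M=F ⇒ G: vacuous ✓
  (6) Q=F, M=F — not both ✓
  (7) {W, Q, B}: 0 true — none ✓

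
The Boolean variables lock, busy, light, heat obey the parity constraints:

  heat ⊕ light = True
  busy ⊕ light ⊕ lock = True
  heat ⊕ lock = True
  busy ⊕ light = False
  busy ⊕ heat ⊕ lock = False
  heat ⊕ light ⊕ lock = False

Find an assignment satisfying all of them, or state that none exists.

lock=T, busy=T, light=T, heat=F

heat ⊕ light = F ⊕ T = True ✓
busy ⊕ light ⊕ lock = T ⊕ T ⊕ T = True ✓
heat ⊕ lock = F ⊕ T = True ✓
busy ⊕ light = T ⊕ T = False ✓
busy ⊕ heat ⊕ lock = T ⊕ F ⊕ T = False ✓
heat ⊕ light ⊕ lock = F ⊕ T ⊕ T = False ✓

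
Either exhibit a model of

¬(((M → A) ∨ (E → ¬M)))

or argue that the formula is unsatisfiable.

A = False; E = True; M = True

  ¬(((M → A) ∨ (E → ¬M))) = True
    (M → A) ∨ (E → ¬M) = False
      M → A = False
      E → ¬M = False
        ¬M = False
The formula evaluates to True.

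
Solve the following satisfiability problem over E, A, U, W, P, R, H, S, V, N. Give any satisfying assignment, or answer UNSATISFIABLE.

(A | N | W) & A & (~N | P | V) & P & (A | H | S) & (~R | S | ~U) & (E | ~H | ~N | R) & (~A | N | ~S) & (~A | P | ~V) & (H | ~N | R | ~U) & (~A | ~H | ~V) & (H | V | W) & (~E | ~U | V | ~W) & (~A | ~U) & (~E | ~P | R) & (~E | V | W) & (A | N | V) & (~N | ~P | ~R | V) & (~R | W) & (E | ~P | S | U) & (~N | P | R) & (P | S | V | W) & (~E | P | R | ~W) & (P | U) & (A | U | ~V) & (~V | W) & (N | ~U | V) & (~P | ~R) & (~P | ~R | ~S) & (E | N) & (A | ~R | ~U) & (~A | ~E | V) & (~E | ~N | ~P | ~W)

E: False, A: True, U: False, W: True, P: True, R: False, H: False, S: True, V: False, N: True

Unit clause (A) forces A = True.
Unit clause (P) forces P = True.
In (~A | ~U) only ~U is left, so U = False.
In (~P | ~R) only ~R is left, so R = False.
In (~E | ~P | R) only ~E is left, so E = False.
In (E | ~P | S | U) only S is left, so S = True.
In (E | N) only N is left, so N = True.
In (E | ~H | ~N | R) only ~H is left, so H = False.
Set W = True.
Set V = False.
All clauses satisfied.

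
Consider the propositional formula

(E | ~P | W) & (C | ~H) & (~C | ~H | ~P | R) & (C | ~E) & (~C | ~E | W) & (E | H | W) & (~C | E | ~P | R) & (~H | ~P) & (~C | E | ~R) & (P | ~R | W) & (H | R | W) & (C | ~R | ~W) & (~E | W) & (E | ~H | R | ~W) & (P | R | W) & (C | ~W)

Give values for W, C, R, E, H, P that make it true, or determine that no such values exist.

W=T, C=T, R=F, E=T, H=F, P=F

Set W = True.
  then (C | ~W) forces C = True.
Set R = False.
Set E = True.
Set H = False.
Set P = False.
All clauses satisfied.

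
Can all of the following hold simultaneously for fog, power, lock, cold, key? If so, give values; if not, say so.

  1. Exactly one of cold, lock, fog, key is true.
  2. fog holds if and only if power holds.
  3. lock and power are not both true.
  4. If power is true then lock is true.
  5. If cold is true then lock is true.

fog: False; power: False; lock: True; cold: False; key: False

  (1) {cold, lock, fog, key}: 1 true — exactly one ✓
  (2) fog=F, power=F — same ✓
  (3) lock=T, power=F — not both ✓
  (4) power=F ⇒ lock: vacuous ✓
  (5) cold=F ⇒ lock: vacuous ✓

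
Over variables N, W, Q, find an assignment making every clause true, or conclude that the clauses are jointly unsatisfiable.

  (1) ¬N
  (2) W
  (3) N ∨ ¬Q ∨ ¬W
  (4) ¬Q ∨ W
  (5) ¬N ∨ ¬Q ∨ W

N=F, W=T, Q=F

Unit clause (¬N) forces N = False.
Unit clause (W) forces W = True.
In (N ∨ ¬Q ∨ ¬W) only ¬Q is left, so Q = False.
All clauses satisfied.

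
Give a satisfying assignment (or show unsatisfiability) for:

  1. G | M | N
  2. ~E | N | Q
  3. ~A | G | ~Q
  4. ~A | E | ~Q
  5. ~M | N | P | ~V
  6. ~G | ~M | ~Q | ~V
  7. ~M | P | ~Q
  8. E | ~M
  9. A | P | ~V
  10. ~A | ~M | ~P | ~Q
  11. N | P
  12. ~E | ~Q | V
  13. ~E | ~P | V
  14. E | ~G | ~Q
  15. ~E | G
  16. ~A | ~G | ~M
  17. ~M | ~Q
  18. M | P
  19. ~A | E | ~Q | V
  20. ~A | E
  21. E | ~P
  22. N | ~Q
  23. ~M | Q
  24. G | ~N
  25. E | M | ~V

E = True, Q = True, G = True, M = False, A = False, N = True, V = True, P = True

Try E = False:
  (E | ~M) forces M = False.
  (M | P) forces P = True.
  clause (E | ~P) is falsified — backtrack.
So E = True.
  then (~E | G) forces G = True.
Set Q = True.
  then (~E | ~Q | V) forces V = True.
  then (~M | ~Q) forces M = False.
  then (M | P) forces P = True.
  then (N | ~Q) forces N = True.
Set A = False.
All clauses satisfied.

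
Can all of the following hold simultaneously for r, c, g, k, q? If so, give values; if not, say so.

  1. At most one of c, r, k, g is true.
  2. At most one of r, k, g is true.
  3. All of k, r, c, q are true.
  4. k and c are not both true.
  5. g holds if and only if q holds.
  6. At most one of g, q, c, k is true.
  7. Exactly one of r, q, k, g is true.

Unsatisfiable

Case q = True:
  (3) forces k = True.
  Constraint (6) is violated (q=T, k=T) — contradiction.
Case q = False:
  Constraint (3) is violated (q=F) — contradiction.
Both cases fail — unsatisfiable.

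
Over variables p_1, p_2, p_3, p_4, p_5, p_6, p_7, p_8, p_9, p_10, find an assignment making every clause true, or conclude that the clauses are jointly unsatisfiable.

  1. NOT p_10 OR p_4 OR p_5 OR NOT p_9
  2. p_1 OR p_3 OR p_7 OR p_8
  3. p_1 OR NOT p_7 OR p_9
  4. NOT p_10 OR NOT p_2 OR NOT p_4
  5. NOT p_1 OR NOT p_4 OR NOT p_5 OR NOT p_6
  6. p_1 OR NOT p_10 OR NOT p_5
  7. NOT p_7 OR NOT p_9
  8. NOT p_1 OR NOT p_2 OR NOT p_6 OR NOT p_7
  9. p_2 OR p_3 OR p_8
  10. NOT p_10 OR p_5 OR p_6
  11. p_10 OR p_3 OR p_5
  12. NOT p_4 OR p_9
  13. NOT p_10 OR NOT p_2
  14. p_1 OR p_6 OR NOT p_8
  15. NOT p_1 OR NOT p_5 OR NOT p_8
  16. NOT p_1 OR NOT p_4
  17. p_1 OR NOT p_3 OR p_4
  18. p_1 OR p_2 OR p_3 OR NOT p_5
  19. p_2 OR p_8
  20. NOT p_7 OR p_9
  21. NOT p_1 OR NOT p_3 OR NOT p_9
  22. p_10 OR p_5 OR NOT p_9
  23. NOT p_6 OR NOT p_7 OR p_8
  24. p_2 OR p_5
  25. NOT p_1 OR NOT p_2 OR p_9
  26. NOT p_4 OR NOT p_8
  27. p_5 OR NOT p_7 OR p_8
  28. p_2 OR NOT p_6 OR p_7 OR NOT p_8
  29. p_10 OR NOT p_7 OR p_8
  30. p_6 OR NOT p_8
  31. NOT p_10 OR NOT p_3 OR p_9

p_1=F, p_2=T, p_3=F, p_4=F, p_5=T, p_6=T, p_7=F, p_8=T, p_9=F, p_10=F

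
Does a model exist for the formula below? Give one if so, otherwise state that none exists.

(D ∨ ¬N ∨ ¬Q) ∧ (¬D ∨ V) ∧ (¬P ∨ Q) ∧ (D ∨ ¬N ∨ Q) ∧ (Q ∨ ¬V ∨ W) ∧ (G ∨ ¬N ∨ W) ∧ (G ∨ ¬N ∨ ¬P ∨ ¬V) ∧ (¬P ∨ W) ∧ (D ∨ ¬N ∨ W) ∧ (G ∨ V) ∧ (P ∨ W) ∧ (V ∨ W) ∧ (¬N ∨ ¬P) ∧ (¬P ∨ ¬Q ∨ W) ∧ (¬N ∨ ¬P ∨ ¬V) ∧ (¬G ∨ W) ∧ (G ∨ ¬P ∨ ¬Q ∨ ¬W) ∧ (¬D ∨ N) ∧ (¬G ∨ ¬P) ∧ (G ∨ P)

W: True; Q: False; V: True; D: False; G: True; P: False; N: False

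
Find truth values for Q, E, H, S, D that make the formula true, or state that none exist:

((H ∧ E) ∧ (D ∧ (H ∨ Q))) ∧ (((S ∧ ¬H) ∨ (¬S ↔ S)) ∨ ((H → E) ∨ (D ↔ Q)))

Q = True; E = True; H = True; S = False; D = True

  (H ∧ E) ∧ (D ∧ (H ∨ Q)) = True
    H ∧ E = True
    D ∧ (H ∨ Q) = True
      H ∨ Q = True
  ((S ∧ ¬H) ∨ (¬S ↔ S)) ∨ ((H → E) ∨ (D ↔ Q)) = True
    (S ∧ ¬H) ∨ (¬S ↔ S) = False
      S ∧ ¬H = False
        ¬H = False
      ¬S ↔ S = False
        ¬S = True
    (H → E) ∨ (D ↔ Q) = True
      H → E = True
      D ↔ Q = True
Both conjuncts True, so the formula holds.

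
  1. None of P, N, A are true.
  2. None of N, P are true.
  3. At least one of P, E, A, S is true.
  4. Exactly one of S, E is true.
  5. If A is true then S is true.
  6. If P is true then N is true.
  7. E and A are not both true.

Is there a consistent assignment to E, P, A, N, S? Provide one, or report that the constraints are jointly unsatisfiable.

E = False, P = False, A = False, N = False, S = True

  (1) {P, N, A}: 0 true — none ✓
  (2) {N, P}: 0 true — none ✓
  (3) {P, E, A, S}: 1 true — at least one ✓
  (4) {S, E}: 1 true — exactly one ✓
  (5) A=F ⇒ S: vacuous ✓
  (6) P=F ⇒ N: vacuous ✓
  (7) E=F, A=F — not both ✓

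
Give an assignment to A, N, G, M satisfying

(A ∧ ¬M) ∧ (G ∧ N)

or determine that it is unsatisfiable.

A = True, N = True, G = True, M = False

  A ∧ ¬M = True
    ¬M = True
  G ∧ N = True
Both conjuncts True, so the formula holds.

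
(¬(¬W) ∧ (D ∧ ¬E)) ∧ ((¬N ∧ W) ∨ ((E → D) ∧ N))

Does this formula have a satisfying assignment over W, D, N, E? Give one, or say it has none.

W=T; D=T; N=T; E=F

  ¬(¬W) ∧ (D ∧ ¬E) = True
    ¬(¬W) = True
      ¬W = False
    D ∧ ¬E = True
      ¬E = True
  (¬N ∧ W) ∨ ((E → D) ∧ N) = True
    ¬N ∧ W = False
      ¬N = False
    (E → D) ∧ N = True
      E → D = True
Both conjuncts True, so the formula holds.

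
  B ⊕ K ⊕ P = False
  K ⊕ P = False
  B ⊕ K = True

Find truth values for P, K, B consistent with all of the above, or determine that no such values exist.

P: True, K: True, B: False

B ⊕ K ⊕ P = F ⊕ T ⊕ T = False ✓
K ⊕ P = T ⊕ T = False ✓
B ⊕ K = F ⊕ T = True ✓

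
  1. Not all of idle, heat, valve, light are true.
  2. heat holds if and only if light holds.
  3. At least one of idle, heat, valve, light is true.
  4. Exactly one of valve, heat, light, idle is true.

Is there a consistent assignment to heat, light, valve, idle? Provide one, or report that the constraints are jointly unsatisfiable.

heat = False, light = False, valve = True, idle = False

  (1) {idle, heat, valve, light}: 1/4 true — not all ✓
  (2) heat=F, light=F — same ✓
  (3) {idle, heat, valve, light}: 1 true — at least one ✓
  (4) {valve, heat, light, idle}: 1 true — exactly one ✓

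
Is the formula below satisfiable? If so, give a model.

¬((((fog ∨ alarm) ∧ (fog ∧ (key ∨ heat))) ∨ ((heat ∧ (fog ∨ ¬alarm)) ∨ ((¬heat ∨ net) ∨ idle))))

heat = True, net = False, alarm = True, idle = False, key = True, fog = False

  ¬((((fog ∨ alarm) ∧ (fog ∧ (key ∨ heat))) ∨ ((heat ∧ (fog ∨ ¬alarm)) ∨ ((¬heat ∨ net) ∨ idle)))) = True
    ((fog ∨ alarm) ∧ (fog ∧ (key ∨ heat))) ∨ ((heat ∧ (fog ∨ ¬alarm)) ∨ ((¬heat ∨ net) ∨ idle)) = False
      (fog ∨ alarm) ∧ (fog ∧ (key ∨ heat)) = False
        fog ∨ alarm = True
        fog ∧ (key ∨ heat) = False
          key ∨ heat = True
      (heat ∧ (fog ∨ ¬alarm)) ∨ ((¬heat ∨ net) ∨ idle) = False
        heat ∧ (fog ∨ ¬alarm) = False
          fog ∨ ¬alarm = False
            ¬alarm = False
        (¬heat ∨ net) ∨ idle = False
          ¬heat ∨ net = False
            ¬heat = False
The formula evaluates to True.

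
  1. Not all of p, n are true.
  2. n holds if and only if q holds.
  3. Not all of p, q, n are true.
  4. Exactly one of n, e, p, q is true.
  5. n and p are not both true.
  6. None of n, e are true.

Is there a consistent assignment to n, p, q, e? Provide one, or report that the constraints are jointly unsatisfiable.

n = False, p = True, q = False, e = False

  (1) {p, n}: 1/2 true — not all ✓
  (2) n=F, q=F — same ✓
  (3) {p, q, n}: 1/3 true — not all ✓
  (4) {n, e, p, q}: 1 true — exactly one ✓
  (5) n=F, p=T — not both ✓
  (6) {n, e}: 0 true — none ✓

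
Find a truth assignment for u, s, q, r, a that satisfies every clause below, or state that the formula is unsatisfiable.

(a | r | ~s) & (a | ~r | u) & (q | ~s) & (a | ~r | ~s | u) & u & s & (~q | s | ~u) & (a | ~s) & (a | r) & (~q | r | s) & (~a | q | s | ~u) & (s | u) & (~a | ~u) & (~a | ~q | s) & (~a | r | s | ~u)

Case u = True:
  (s) forces s = True.
  (q | ~s) forces q = True.
  (a | ~s) forces a = True.
  Clause (~a | ~u) is falsified — contradiction.
Case u = False:
  Clause (u) is falsified — contradiction.
Both cases fail, so the formula is unsatisfiable.

No satisfying assignment exists.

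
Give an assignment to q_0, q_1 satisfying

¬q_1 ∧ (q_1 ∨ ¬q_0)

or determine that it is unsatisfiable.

q_0 = False, q_1 = False

  ¬q_1 = True
  q_1 ∨ ¬q_0 = True
    ¬q_0 = True
Both conjuncts True, so the formula holds.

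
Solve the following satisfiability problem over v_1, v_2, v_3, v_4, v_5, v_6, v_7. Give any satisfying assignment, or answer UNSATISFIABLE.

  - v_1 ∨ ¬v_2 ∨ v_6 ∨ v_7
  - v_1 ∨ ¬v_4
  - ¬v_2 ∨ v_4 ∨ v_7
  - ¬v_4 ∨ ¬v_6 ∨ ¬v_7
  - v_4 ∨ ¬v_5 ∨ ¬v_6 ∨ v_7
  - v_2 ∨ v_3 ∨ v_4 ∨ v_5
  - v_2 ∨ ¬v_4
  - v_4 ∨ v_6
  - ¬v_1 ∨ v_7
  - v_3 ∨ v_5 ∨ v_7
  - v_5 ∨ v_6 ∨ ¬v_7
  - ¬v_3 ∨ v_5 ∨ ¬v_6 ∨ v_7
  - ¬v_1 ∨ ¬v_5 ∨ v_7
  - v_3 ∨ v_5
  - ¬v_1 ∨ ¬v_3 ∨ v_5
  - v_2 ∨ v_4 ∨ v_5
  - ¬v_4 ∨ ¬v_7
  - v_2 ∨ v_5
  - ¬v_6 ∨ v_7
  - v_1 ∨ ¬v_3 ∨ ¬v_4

v_1: False, v_2: False, v_3: True, v_4: False, v_5: True, v_6: True, v_7: True

Set v_1 = False.
  then (v_1 ∨ ¬v_4) forces v_4 = False.
  then (v_4 ∨ v_6) forces v_6 = True.
  then (¬v_6 ∨ v_7) forces v_7 = True.
Set v_2 = False.
  then (v_2 ∨ v_4 ∨ v_5) forces v_5 = True.
Set v_3 = True.
All clauses satisfied.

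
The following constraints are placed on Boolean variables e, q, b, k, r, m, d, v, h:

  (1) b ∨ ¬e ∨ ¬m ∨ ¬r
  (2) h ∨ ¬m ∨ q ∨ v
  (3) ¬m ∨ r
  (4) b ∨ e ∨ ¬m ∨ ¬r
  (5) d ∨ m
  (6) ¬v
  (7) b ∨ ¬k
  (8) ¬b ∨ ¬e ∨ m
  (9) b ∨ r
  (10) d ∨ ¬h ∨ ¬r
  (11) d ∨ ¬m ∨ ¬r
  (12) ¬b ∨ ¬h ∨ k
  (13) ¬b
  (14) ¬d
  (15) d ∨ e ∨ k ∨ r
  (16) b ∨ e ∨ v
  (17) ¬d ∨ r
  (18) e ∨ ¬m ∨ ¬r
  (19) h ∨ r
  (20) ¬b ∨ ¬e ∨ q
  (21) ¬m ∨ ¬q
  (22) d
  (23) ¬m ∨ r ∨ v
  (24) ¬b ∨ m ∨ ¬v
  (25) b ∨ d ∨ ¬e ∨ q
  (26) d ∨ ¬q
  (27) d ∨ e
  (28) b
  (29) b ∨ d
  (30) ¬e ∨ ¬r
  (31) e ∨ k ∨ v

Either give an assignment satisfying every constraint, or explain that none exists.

UNSATISFIABLE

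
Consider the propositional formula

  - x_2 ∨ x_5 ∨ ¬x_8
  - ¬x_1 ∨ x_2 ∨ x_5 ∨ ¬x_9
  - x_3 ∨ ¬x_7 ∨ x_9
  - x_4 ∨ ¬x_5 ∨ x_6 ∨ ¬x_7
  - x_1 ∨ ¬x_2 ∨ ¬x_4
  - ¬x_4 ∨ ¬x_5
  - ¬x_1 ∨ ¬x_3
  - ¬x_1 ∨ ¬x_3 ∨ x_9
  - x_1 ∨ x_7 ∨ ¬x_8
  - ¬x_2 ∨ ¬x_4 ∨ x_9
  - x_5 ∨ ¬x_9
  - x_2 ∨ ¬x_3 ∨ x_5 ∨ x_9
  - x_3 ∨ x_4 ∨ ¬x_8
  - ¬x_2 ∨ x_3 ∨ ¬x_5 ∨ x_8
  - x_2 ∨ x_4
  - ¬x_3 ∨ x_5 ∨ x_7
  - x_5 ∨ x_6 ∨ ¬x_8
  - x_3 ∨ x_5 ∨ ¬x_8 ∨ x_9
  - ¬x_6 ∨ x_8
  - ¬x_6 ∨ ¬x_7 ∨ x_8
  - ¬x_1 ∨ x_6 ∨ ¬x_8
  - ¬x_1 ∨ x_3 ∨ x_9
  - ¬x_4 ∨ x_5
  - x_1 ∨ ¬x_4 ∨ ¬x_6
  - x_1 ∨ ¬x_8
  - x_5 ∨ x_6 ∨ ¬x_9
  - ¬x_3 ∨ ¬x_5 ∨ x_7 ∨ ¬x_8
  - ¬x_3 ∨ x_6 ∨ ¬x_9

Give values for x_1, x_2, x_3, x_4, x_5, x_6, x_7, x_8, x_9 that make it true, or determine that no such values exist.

Set x_1 = False.
  then (x_1 ∨ ¬x_8) forces x_8 = False.
  then (¬x_6 ∨ x_8) forces x_6 = False.
Try x_2 = False:
  (x_2 ∨ x_4) forces x_4 = True.
  (¬x_4 ∨ ¬x_5) forces x_5 = False.
  clause (¬x_4 ∨ x_5) is falsified — backtrack.
So x_2 = True.
  then (x_1 ∨ ¬x_2 ∨ ¬x_4) forces x_4 = False.
Set x_3 = False.
  then (¬x_2 ∨ x_3 ∨ ¬x_5 ∨ x_8) forces x_5 = False.
  then (x_5 ∨ x_6 ∨ ¬x_9) forces x_9 = False.
  then (x_3 ∨ ¬x_7 ∨ x_9) forces x_7 = False.
All clauses satisfied.

x_1: False, x_2: True, x_3: False, x_4: False, x_5: False, x_6: False, x_7: False, x_8: False, x_9: False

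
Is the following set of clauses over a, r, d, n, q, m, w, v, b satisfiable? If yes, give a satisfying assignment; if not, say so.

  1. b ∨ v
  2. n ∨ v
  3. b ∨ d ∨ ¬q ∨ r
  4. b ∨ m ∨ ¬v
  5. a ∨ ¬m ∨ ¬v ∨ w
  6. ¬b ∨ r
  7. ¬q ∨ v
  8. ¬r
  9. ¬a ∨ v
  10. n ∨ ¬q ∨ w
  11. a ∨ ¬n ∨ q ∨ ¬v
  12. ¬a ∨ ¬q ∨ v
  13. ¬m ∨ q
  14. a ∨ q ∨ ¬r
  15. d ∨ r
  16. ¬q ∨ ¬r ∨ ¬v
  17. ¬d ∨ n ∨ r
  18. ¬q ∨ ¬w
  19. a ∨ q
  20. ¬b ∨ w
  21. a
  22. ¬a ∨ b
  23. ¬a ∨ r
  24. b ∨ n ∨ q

Case a = True:
  (¬r) forces r = False.
  Clause (¬a ∨ r) is falsified — contradiction.
Case a = False:
  Clause (a) is falsified — contradiction.
Both cases fail, so the formula is unsatisfiable.

Unsatisfiable — no assignment works.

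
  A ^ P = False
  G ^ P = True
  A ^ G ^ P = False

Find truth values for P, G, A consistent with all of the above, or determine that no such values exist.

P: True, G: False, A: True

A ^ P = T ^ T = False ✓
G ^ P = F ^ T = True ✓
A ^ G ^ P = T ^ F ^ T = False ✓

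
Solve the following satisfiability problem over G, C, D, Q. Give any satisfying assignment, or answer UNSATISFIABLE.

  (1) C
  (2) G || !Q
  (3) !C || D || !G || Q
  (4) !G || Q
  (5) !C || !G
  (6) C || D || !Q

G = False, C = True, D = True, Q = False

Unit clause (C) forces C = True.
In (!C || !G) only !G is left, so G = False.
In (G || !Q) only !Q is left, so Q = False.
Set D = True.
Check each clause:
  (C): C holds.
  (G || !Q): !Q holds.
  (!C || D || !G || Q): D holds.
  (!G || Q): !G holds.
  (!C || !G): !G holds.
  (C || D || !Q): C holds.
All clauses satisfied.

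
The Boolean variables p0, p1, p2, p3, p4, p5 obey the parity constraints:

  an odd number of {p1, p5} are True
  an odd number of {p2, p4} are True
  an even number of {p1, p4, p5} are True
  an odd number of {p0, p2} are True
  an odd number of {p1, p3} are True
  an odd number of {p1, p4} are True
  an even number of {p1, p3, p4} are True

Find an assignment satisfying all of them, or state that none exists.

p0=T, p1=F, p2=F, p3=T, p4=T, p5=T

{p1, p5}: 1 true → odd ✓
{p2, p4}: 1 true → odd ✓
{p1, p4, p5}: 2 true → even ✓
{p0, p2}: 1 true → odd ✓
{p1, p3}: 1 true → odd ✓
{p1, p4}: 1 true → odd ✓
{p1, p3, p4}: 2 true → even ✓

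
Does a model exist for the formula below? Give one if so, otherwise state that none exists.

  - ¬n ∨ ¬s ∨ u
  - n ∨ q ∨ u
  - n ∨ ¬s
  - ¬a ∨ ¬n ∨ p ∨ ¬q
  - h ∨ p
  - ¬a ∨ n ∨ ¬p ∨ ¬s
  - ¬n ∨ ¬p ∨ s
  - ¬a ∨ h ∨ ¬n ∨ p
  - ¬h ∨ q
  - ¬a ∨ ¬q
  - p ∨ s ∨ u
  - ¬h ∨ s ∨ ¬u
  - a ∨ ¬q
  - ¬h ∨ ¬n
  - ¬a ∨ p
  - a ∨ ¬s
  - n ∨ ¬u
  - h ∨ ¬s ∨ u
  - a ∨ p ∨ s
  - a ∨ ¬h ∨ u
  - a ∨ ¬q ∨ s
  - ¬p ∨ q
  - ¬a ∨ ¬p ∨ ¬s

Case q = True:
  (¬a ∨ ¬q) forces a = False.
  Clause (a ∨ ¬q) is falsified — contradiction.
Case q = False:
  (¬h ∨ q) forces h = False.
  (h ∨ p) forces p = True.
  Clause (¬p ∨ q) is falsified — contradiction.
Both cases fail, so the formula is unsatisfiable.

The formula is unsatisfiable.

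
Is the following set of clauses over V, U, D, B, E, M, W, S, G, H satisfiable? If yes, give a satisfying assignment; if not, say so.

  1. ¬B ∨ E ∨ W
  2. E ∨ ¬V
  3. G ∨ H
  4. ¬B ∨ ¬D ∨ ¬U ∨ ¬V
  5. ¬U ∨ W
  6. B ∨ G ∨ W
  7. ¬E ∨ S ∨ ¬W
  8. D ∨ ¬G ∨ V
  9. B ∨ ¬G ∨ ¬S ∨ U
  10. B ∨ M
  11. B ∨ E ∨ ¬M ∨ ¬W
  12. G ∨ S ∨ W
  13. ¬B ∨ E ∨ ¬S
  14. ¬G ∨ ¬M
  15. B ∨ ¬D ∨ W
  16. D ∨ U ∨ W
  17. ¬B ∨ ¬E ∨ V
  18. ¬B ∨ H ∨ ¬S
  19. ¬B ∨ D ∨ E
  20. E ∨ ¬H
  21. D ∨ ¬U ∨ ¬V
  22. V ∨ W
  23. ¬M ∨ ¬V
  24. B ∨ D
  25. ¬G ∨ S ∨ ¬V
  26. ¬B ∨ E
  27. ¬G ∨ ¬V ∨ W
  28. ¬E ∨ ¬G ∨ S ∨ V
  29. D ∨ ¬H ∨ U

V = True, U = False, D = True, B = True, E = True, M = False, W = True, S = True, G = False, H = True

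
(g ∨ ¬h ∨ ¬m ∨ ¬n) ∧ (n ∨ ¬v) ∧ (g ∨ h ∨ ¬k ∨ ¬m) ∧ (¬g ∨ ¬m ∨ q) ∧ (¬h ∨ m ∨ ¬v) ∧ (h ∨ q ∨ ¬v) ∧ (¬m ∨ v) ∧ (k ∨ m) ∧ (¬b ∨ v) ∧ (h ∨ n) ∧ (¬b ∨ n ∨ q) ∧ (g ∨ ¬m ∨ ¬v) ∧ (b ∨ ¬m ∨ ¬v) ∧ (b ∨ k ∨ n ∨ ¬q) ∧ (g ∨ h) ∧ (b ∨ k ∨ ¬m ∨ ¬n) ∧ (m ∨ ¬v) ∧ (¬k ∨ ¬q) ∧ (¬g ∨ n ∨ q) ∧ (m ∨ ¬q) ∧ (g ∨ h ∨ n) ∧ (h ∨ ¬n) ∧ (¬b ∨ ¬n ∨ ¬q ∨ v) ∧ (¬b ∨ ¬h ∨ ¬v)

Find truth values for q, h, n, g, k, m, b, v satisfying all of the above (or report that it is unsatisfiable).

Set q = False.
Set h = True.
Set n = False.
  then (n ∨ ¬v) forces v = False.
  then (¬m ∨ v) forces m = False.
  then (k ∨ m) forces k = True.
  then (¬b ∨ v) forces b = False.
  then (¬g ∨ n ∨ q) forces g = False.
All clauses satisfied.

q = False, h = True, n = False, g = False, k = True, m = False, b = False, v = False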